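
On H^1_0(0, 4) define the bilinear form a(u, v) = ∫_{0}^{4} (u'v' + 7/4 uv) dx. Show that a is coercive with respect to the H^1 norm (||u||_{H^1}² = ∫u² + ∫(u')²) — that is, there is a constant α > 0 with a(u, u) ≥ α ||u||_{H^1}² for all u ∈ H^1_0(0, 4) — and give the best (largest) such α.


α = 1

Coercivity of a(·,·) on H^1_0(0, 4) means a(u, u) ≥ α ||u||_{H^1}² for every u ∈ H^1_0.
The interval has length L = 4, and Poincaré/coercivity depend only on L. Here a(u, u) = ∫(u')² + (7/4)·∫u².
Here c = 7/4 ≥ 1, so a(u,u) = ∫(u')² + c∫u² ≥ ∫(u')² + ∫u² = ||u||_{H^1}², i.e. α = 1 works. No larger α is possible: a(u,u) ≥ α||u||_{H^1}² means (1−α)∫(u')² ≥ (α−c)∫u², and for the modes u_n = sin(nπ(x−x₀)/L) (x₀ the left endpoint) one has ∫u_n²/∫(u_n')² = (L/(nπ))² → 0, so a(u_n,u_n)/||u_n||_{H^1}² → 1. Hence the optimal constant is α = 1.
Therefore α = 1.


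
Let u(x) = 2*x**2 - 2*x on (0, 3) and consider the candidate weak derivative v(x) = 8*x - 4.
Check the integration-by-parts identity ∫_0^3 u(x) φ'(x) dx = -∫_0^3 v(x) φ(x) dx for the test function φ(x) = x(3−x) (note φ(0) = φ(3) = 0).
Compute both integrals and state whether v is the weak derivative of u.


LHS = -18, RHS = -36. No, v is not the weak derivative of u.

u(x) = 2*x**2 - 2*x, classical derivative u'(x) = 4*x - 2.
φ(x) = x(3−x), so φ'(x) = 3 - 2*x.
Note φ(0) = φ(3) = 0, so the boundary term u·φ vanishes.
LHS = ∫_0^3 u(x) φ'(x) dx = ∫_0^3 (-4*x^3 + 10*x^2 - 6*x) dx. Term by term:
  ∫_0^3 -4*x^3 dx = -81;  ∫_0^3 10*x^2 dx = 90;  ∫_0^3 -6*x dx = -27.
Sum: -81 + 90 − 27 = -18.
So LHS = -18.
∫_0^3 v(x) φ(x) dx = ∫_0^3 (-8*x^3 + 28*x^2 - 12*x) dx. Term by term:
  ∫_0^3 -8*x^3 dx = -162;  ∫_0^3 28*x^2 dx = 252;  ∫_0^3 -12*x dx = -54.
Sum: -162 + 252 − 54 = 36.
So RHS = -∫_0^3 v(x) φ(x) dx = -36.
LHS − RHS = 18 ≠ 0, so the identity fails.
(For a valid weak derivative the identity must hold for EVERY test function, in particular this one. The failure shows v is NOT the weak derivative of u.)
Correct weak derivative would be u'(x) = 4*x - 2.


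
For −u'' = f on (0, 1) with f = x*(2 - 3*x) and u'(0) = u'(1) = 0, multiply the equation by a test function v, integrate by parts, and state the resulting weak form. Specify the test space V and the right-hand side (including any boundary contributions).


V = H^1(0, 1) (no boundary constraint on v; u is determined up to an additive constant); weak form: ∫_0^1 u'v' dx = ∫_0^1 (x*(2 - 3*x)) v dx for all v ∈ V.

Multiply both sides by a test function v and integrate from 0 to 1:
  ∫_0^1 −u''(x) v(x) dx = ∫_0^1 f(x) v(x) dx.
Integrate the LHS by parts once:
  ∫_0^1 −u'' v dx = −[u'(x) v(x)]_0^1 + ∫_0^1 u'(x) v'(x) dx.
Thus ∫_0^1 u'(x) v'(x) dx = ∫_0^1 f(x) v(x) dx + [u'(x) v(x)]_0^1.
Choose V so that boundary terms are either known or forced to vanish.
u has homogeneous Neumann: u'(0) = u'(1) = 0. So [u' v]_0^1 = 0·v(1) − 0·v(0) = 0 for any v; take V = H^1(0, 1).
Weak formulation: find u (satisfying any essential BC) such that ∫_0^1 u'(x) v'(x) dx = ∫_0^1 f v dx for all v ∈ V (homogeneous Neumann, so boundary terms vanish).
Substituting f(x) = x*(2 - 3*x), the right-hand side is ∫_0^1 (x*(2 - 3*x)) v dx.
Compatibility check (pure Neumann): taking v ≡ 1 ∈ V gives 0 = ∫_0^1 f dx + (0) − (0), i.e. ∫_0^1 f dx must equal u'(0) − u'(1) = 0. Indeed ∫_0^1 (x*(2 - 3*x)) dx = 0, so the data are compatible. The solution is then unique only up to an additive constant (fix it e.g. by requiring ∫_0^1 u dx = 0).


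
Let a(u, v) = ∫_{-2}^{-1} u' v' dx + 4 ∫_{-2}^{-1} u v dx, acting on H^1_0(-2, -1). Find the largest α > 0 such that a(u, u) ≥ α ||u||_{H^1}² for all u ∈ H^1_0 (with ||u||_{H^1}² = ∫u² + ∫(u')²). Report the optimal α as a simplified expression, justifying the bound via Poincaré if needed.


α = 1

Coercivity of a(·,·) on H^1_0(-2, -1) means a(u, u) ≥ α ||u||_{H^1}² for every u ∈ H^1_0.
The interval has length L = 1, and Poincaré/coercivity depend only on L. Here a(u, u) = ∫(u')² + (4)·∫u².
Here c = 4 ≥ 1, so a(u,u) = ∫(u')² + c∫u² ≥ ∫(u')² + ∫u² = ||u||_{H^1}², i.e. α = 1 works. No larger α is possible: a(u,u) ≥ α||u||_{H^1}² means (1−α)∫(u')² ≥ (α−c)∫u², and for the modes u_n = sin(nπ(x−x₀)/L) (x₀ the left endpoint) one has ∫u_n²/∫(u_n')² = (L/(nπ))² → 0, so a(u_n,u_n)/||u_n||_{H^1}² → 1. Hence the optimal constant is α = 1.
Therefore α = 1.


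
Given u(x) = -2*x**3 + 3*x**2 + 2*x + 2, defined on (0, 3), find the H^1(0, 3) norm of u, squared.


||u||_{H^1}^2 = 22152/35

The H^1 norm (squared) on an interval (0, L) is
  ||u||_{H^1}^2 = ∫_0^L u(x)^2 dx + ∫_0^L u'(x)^2 dx.
Compute u'(x) = -6*x**2 + 6*x + 2.
Then u(x)^2 = 4*x**6 - 12*x**5 + x**4 + 4*x**3 + 16*x**2 + 8*x + 4 and u'(x)^2 = 36*x**4 - 72*x**3 + 12*x**2 + 24*x + 4.
Integrate each monomial from 0 to 3 using ∫_0^3 c·x^n dx = c·3^(n+1)/(n+1):
  ∫_0^3 u(x)^2 dx = ∫_0^3 (4*x^6 - 12*x^5 + x^4 + 4*x^3 + 16*x^2 + 8*x + 4) dx. Term by term:
    ∫_0^3 4*x^6 dx = 8748/7;  ∫_0^3 -12*x^5 dx = -1458;  ∫_0^3 x^4 dx = 243/5;
    ∫_0^3 4*x^3 dx = 81;  ∫_0^3 16*x^2 dx = 144;  ∫_0^3 8*x dx = 36;
    ∫_0^3 4 dx = 12.
  Sum: 8748/7 − 1458 + 243/5 + 81 + 144 + 36 + 12 = 3966/35.
  ∫_0^3 u'(x)^2 dx = ∫_0^3 (36*x^4 - 72*x^3 + 12*x^2 + 24*x + 4) dx. Term by term:
    ∫_0^3 36*x^4 dx = 8748/5;  ∫_0^3 -72*x^3 dx = -1458;  ∫_0^3 12*x^2 dx = 108;
    ∫_0^3 24*x dx = 108;  ∫_0^3 4 dx = 12.
  Sum: 8748/5 − 1458 + 108 + 108 + 12 = 2598/5.
Adding: ||u||_{H^1}^2 = 3966/35 + 2598/5 = 22152/35.


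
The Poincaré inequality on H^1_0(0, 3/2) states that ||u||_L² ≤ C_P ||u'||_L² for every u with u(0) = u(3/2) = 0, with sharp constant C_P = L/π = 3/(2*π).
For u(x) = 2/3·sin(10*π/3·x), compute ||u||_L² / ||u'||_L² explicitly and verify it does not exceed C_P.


||u||_L² / ||u'||_L² = 3/(10*π) < C_P = 3/(2*π).

u(x) = 2/3·sin(10*π/3·x), so u'(x) = 20*π*cos(10*π*x/3)/9.
Writing u(x) = A·sin(kπx/L) with A = 2/3 and k = 5, use ∫_0^L sin²(kπx/L) dx = L/2 and ∫_0^L cos²(kπx/L) dx = L/2.
u² = 4/9·sin²(10*π/3·x) and (u')² = 400*π^2/81·cos²(10*π/3·x), and each of sin², cos² integrates to L/2 = 3/4 over (0, 3/2).
∫_0^3/2 u² dx = 1/3, so ||u||_L² = sqrt(3)/3.
∫_0^3/2 (u')² dx = 100*π^2/27, so ||u'||_L² = 10*sqrt(3)*π/9.
Ratio ||u||_L² / ||u'||_L² = 3/(10*π).
Sharp Poincaré constant on H^1_0(0, 3/2) is C_P = L/π = 3/(2*π), achieved by sin(2*π/3·x).
This is the k = 5 harmonic; the ratio L/(kπ) is strictly less than C_P = L/π, consistent with the sharp inequality ||u||_L² ≤ C_P ||u'||_L².


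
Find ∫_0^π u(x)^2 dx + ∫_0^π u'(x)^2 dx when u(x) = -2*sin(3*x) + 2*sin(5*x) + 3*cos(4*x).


||u||_{H^1(0,π)}^2 = 8432/21 + 297*π/2

u'(x) = -12*sin(4*x) - 6*cos(3*x) + 10*cos(5*x).
Expand u² and (u')² and integrate term by term on (0, π), using: for integers n ≥ 1, ∫_0^π sin²(nx) dx = ∫_0^π cos²(nx) dx = π/2; for n ≠ n', ∫_0^π sin(nx)sin(n'x) dx = ∫_0^π cos(nx)cos(n'x) dx = 0; and by product-to-sum, ∫_0^π sin(nx)cos(n'x) dx = ½∫_0^π [sin((n+n')x) + sin((n−n')x)] dx, which is 0 when n+n' is even and 2n/(n²−n'²) when n+n' is odd (it need not vanish on (0, π)).
  u² squared terms: (-2)²·∫sin(3x)² dx = 4·π/2 = 2*π;  (2)²·∫sin(5x)² dx = 4·π/2 = 2*π;  (3)²·∫cos(4x)² dx = 9·π/2 = 9*π/2.
  u² cross terms: 2·(-2)·(2)·∫sin(3x)·sin(5x) dx = -8·(0) = 0;  2·(-2)·(3)·∫sin(3x)·cos(4x) dx = -12·(-6/7) = 72/7;  2·(2)·(3)·∫sin(5x)·cos(4x) dx = 12·(10/9) = 40/3.
  So ∫_0^π u² dx = 2*π + 2*π + 9*π/2 + 0 + 72/7 + 40/3 = 496/21 + 17*π/2.
  (u')² squared terms: (-12)²·∫sin(4x)² dx = 144·π/2 = 72*π;  (-6)²·∫cos(3x)² dx = 36·π/2 = 18*π;  (10)²·∫cos(5x)² dx = 100·π/2 = 50*π.
  (u')² cross terms: 2·(-12)·(-6)·∫sin(4x)·cos(3x) dx = 144·(8/7) = 1152/7;  2·(-12)·(10)·∫sin(4x)·cos(5x) dx = -240·(-8/9) = 640/3;  2·(-6)·(10)·∫cos(3x)·cos(5x) dx = -120·(0) = 0.
  So ∫_0^π (u')² dx = 72*π + 18*π + 50*π + 1152/7 + 640/3 + 0 = 7936/21 + 140*π.
||u||_{H^1}^2 = (496/21 + 17*π/2) + (7936/21 + 140*π) = 8432/21 + 297*π/2.


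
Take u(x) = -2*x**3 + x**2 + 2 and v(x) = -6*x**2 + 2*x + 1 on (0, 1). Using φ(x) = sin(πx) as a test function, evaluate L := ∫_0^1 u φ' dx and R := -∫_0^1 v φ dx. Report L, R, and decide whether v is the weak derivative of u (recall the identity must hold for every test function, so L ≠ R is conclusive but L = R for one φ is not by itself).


LHS = -24/π^3 + 4/π, RHS = -24/π^3 + 2/π. No, v is not the weak derivative of u.

u(x) = -2*x**3 + x**2 + 2, classical derivative u'(x) = -6*x**2 + 2*x.
φ(x) = sin(πx), so φ'(x) = π*cos(π*x).
Note φ(0) = φ(1) = 0, so the boundary term u·φ vanishes.
LHS = ∫_0^1 u(x) φ'(x) dx = ∫_0^1 (-2*π*x^3*cos(π*x) + π*x^2*cos(π*x) + 2*π*cos(π*x)) dx. Term by term:
  ∫_0^1 2*π*cos(π*x) dx = 0;  ∫_0^1 π*x^2*cos(π*x) dx = -2/π;  ∫_0^1 -2*π*x^3*cos(π*x) dx = -24/π^3 + 6/π.
Sum: 0 − 2/π + -24/π^3 + 6/π = -24/π^3 + 4/π.
So LHS = -24/π^3 + 4/π.
∫_0^1 v(x) φ(x) dx = ∫_0^1 (-6*x^2*sin(π*x) + 2*x*sin(π*x) + sin(π*x)) dx. Term by term:
  ∫_0^1 -6*x^2*sin(π*x) dx = -6/π + 24/π^3;  ∫_0^1 2*x*sin(π*x) dx = 2/π;  ∫_0^1 sin(π*x) dx = 2/π.
Sum: -6/π + 24/π^3 + 2/π + 2/π = -2/π + 24/π^3.
So RHS = -∫_0^1 v(x) φ(x) dx = -24/π^3 + 2/π.
LHS − RHS = 2/π ≠ 0, so the identity fails.
(For a valid weak derivative the identity must hold for EVERY test function, in particular this one. The failure shows v is NOT the weak derivative of u.)
Correct weak derivative would be u'(x) = -6*x**2 + 2*x.


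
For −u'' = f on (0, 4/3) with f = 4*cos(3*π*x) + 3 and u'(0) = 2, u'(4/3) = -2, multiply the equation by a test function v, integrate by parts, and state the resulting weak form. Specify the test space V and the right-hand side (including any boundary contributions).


V = H^1(0, 4/3) (v unrestricted at boundary; u is determined up to an additive constant); weak form: ∫_0^4/3 u'v' dx = ∫_0^4/3 (4*cos(3*π*x) + 3) v dx − 2·v(4/3) − 2·v(0) for all v ∈ V.

Multiply both sides by a test function v and integrate from 0 to 4/3:
  ∫_0^4/3 −u''(x) v(x) dx = ∫_0^4/3 f(x) v(x) dx.
Integrate the LHS by parts once:
  ∫_0^4/3 −u'' v dx = −[u'(x) v(x)]_0^4/3 + ∫_0^4/3 u'(x) v'(x) dx.
Thus ∫_0^4/3 u'(x) v'(x) dx = ∫_0^4/3 f(x) v(x) dx + [u'(x) v(x)]_0^4/3.
Choose V so that boundary terms are either known or forced to vanish.
u has inhomogeneous Neumann u'(0) = 2, u'(4/3) = -2. [u' v]_0^4/3 = (-2)·v(4/3) − (2)·v(0) = − 2·v(4/3) − 2·v(0). Take V = H^1(0, 4/3); boundary term becomes part of RHS.
Weak formulation: find u (satisfying any essential BC) such that ∫_0^4/3 u'(x) v'(x) dx = ∫_0^4/3 f v dx − 2·v(4/3) − 2·v(0) for all v ∈ V (Neumann data are natural BCs: they enter the RHS as boundary terms).
Substituting f(x) = 4*cos(3*π*x) + 3, the right-hand side is ∫_0^4/3 (4*cos(3*π*x) + 3) v dx − 2·v(4/3) − 2·v(0).
Compatibility check (pure Neumann): taking v ≡ 1 ∈ V gives 0 = ∫_0^4/3 f dx + (-2) − (2), i.e. ∫_0^4/3 f dx must equal u'(0) − u'(4/3) = 4. Indeed ∫_0^4/3 (4*cos(3*π*x) + 3) dx = 4, so the data are compatible. The solution is then unique only up to an additive constant (fix it e.g. by requiring ∫_0^4/3 u dx = 0).


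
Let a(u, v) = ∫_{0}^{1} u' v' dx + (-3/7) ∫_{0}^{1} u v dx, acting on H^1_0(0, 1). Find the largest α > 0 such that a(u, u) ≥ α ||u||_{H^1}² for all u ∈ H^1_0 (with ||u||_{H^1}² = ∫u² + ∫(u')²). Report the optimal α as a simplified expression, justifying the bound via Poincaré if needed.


α = (-3/7 + π^2)/(1 + π^2)

Coercivity of a(·,·) on H^1_0(0, 1) means a(u, u) ≥ α ||u||_{H^1}² for every u ∈ H^1_0.
The interval has length L = 1, and Poincaré/coercivity depend only on L. Here a(u, u) = ∫(u')² + (-3/7)·∫u².
Here c = -3/7 < 0 with |c| < (π/L)² = π^2, so coercivity still holds. The condition a(u,u) ≥ α||u||_{H^1}² reads (1−α)∫(u')² ≥ (α−c)∫u². Any admissible α is ≤ 1 (rapidly oscillating u have ∫u²/∫(u')² → 0), and α = 1 would force 0 ≥ (1−c)∫u², impossible since c < 1; so 1−α > 0. By the sharp Poincaré inequality on H^1_0 of an interval of length L, ∫(u')² ≥ (π/L)²∫u² with equality for the first sine mode sin(π(x−x₀)/L) (x₀ the left endpoint), so the inequality holds for all u iff (1−α)(π/L)² ≥ α − c, i.e. α ≤ ((π/L)² + c)/((π/L)² + 1) = (1 + c(L/π)²)/(1 + (L/π)²). (Direct route, valid since c ≤ 0: Poincaré gives c∫u² ≥ c(L/π)²∫(u')², so a(u,u) ≥ (1 + c(L/π)²)∫(u')², while ||u||_{H^1}² ≤ (1 + (L/π)²)∫(u')²; dividing yields the same α.) With (π/L)² = π^2 and c = -3/7, the largest admissible constant is α = ((π/L)² + c)/((π/L)² + 1).
Simplifying, α = (-3/7 + π^2)/(1 + π^2).


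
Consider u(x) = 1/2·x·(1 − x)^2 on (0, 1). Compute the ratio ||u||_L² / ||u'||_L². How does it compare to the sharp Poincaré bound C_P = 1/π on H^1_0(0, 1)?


||u||_L² / ||u'||_L² = sqrt(14)/14 < C_P = 1/π.

u(x) = 1/2·x·(1 − x)^2, so u'(x) = (x - 1)*(3*x - 1)/2.
u(x) = 1/2·x·(1 − x)^2 vanishes at x = 0 and x = 1, so u ∈ H^1_0(0, 1). Differentiate via the product rule and integrate the resulting polynomials term by term.
  ∫_0^1 u² dx = ∫_0^1 (x^6/4 - x^5 + 3*x^4/2 - x^3 + x^2/4) dx. Term by term:
    ∫_0^1 x^6/4 dx = 1/28;  ∫_0^1 -x^5 dx = -1/6;  ∫_0^1 3*x^4/2 dx = 3/10;
    ∫_0^1 -x^3 dx = -1/4;  ∫_0^1 x^2/4 dx = 1/12.
  Sum: 1/28 − 1/6 + 3/10 − 1/4 + 1/12 = 1/420.
  ∫_0^1 (u')² dx = ∫_0^1 (9*x^4/4 - 6*x^3 + 11*x^2/2 - 2*x + 1/4) dx. Term by term:
    ∫_0^1 9*x^4/4 dx = 9/20;  ∫_0^1 -6*x^3 dx = -3/2;  ∫_0^1 11*x^2/2 dx = 11/6;
    ∫_0^1 -2*x dx = -1;  ∫_0^1 1/4 dx = 1/4.
  Sum: 9/20 − 3/2 + 11/6 − 1 + 1/4 = 1/30.
∫_0^1 u² dx = 1/420, so ||u||_L² = sqrt(105)/210.
∫_0^1 (u')² dx = 1/30, so ||u'||_L² = sqrt(30)/30.
Ratio ||u||_L² / ||u'||_L² = sqrt(14)/14.
Sharp Poincaré constant on H^1_0(0, 1) is C_P = L/π = 1/π, achieved by sin(π·x).
A polynomial bump cannot attain the sharp Poincaré constant (only the first sine eigenfunction does), so the ratio is strictly less than C_P, consistent with ||u||_L² ≤ C_P ||u'||_L².


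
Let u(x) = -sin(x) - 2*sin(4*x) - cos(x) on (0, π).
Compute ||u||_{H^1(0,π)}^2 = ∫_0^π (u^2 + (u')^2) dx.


||u||_{H^1(0,π)}^2 = 64/15 + 36*π

u'(x) = sin(x) - cos(x) - 8*cos(4*x).
Expand u² and (u')² and integrate term by term on (0, π), using: for integers n ≥ 1, ∫_0^π sin²(nx) dx = ∫_0^π cos²(nx) dx = π/2; for n ≠ n', ∫_0^π sin(nx)sin(n'x) dx = ∫_0^π cos(nx)cos(n'x) dx = 0; and by product-to-sum, ∫_0^π sin(nx)cos(n'x) dx = ½∫_0^π [sin((n+n')x) + sin((n−n')x)] dx, which is 0 when n+n' is even and 2n/(n²−n'²) when n+n' is odd (it need not vanish on (0, π)).
  u² squared terms: (-1)²·∫cos(x)² dx = 1·π/2 = π/2;  (-1)²·∫sin(x)² dx = 1·π/2 = π/2;  (-2)²·∫sin(4x)² dx = 4·π/2 = 2*π.
  u² cross terms: 2·(-1)·(-1)·∫cos(x)·sin(x) dx = 2·(0) = 0;  2·(-1)·(-2)·∫cos(x)·sin(4x) dx = 4·(8/15) = 32/15;  2·(-1)·(-2)·∫sin(x)·sin(4x) dx = 4·(0) = 0.
  So ∫_0^π u² dx = π/2 + π/2 + 2*π + 0 + 32/15 + 0 = 32/15 + 3*π.
  (u')² squared terms: (-1)²·∫cos(x)² dx = 1·π/2 = π/2;  (-8)²·∫cos(4x)² dx = 64·π/2 = 32*π;  (1)²·∫sin(x)² dx = 1·π/2 = π/2.
  (u')² cross terms: 2·(-1)·(-8)·∫cos(x)·cos(4x) dx = 16·(0) = 0;  2·(-1)·(1)·∫cos(x)·sin(x) dx = -2·(0) = 0;  2·(-8)·(1)·∫cos(4x)·sin(x) dx = -16·(-2/15) = 32/15.
  So ∫_0^π (u')² dx = π/2 + 32*π + π/2 + 0 + 0 + 32/15 = 32/15 + 33*π.
||u||_{H^1}^2 = (32/15 + 3*π) + (32/15 + 33*π) = 64/15 + 36*π.


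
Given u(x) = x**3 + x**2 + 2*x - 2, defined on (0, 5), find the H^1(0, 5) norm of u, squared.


||u||_{H^1}^2 = 193905/7

The H^1 norm (squared) on an interval (0, L) is
  ||u||_{H^1}^2 = ∫_0^L u(x)^2 dx + ∫_0^L u'(x)^2 dx.
Compute u'(x) = 3*x**2 + 2*x + 2.
Then u(x)^2 = x**6 + 2*x**5 + 5*x**4 - 8*x + 4 and u'(x)^2 = 9*x**4 + 12*x**3 + 16*x**2 + 8*x + 4.
Integrate each monomial from 0 to 5 using ∫_0^5 c·x^n dx = c·5^(n+1)/(n+1):
  ∫_0^5 u(x)^2 dx = ∫_0^5 (x^6 + 2*x^5 + 5*x^4 - 8*x + 4) dx. Term by term:
    ∫_0^5 x^6 dx = 78125/7;  ∫_0^5 2*x^5 dx = 15625/3;  ∫_0^5 5*x^4 dx = 3125;
    ∫_0^5 -8*x dx = -100;  ∫_0^5 4 dx = 20.
  Sum: 78125/7 + 15625/3 + 3125 − 100 + 20 = 407695/21.
  ∫_0^5 u'(x)^2 dx = ∫_0^5 (9*x^4 + 12*x^3 + 16*x^2 + 8*x + 4) dx. Term by term:
    ∫_0^5 9*x^4 dx = 5625;  ∫_0^5 12*x^3 dx = 1875;  ∫_0^5 16*x^2 dx = 2000/3;
    ∫_0^5 8*x dx = 100;  ∫_0^5 4 dx = 20.
  Sum: 5625 + 1875 + 2000/3 + 100 + 20 = 24860/3.
Adding: ||u||_{H^1}^2 = 407695/21 + 24860/3 = 193905/7.


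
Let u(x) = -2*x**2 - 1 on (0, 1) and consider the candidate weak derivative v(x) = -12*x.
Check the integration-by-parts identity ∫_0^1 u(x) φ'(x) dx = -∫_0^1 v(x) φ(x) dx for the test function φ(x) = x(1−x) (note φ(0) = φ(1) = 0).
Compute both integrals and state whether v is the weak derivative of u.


LHS = 1/3, RHS = 1. No, v is not the weak derivative of u.

u(x) = -2*x**2 - 1, classical derivative u'(x) = -4*x.
φ(x) = x(1−x), so φ'(x) = 1 - 2*x.
Note φ(0) = φ(1) = 0, so the boundary term u·φ vanishes.
LHS = ∫_0^1 u(x) φ'(x) dx = ∫_0^1 (4*x^3 - 2*x^2 + 2*x - 1) dx. Term by term:
  ∫_0^1 4*x^3 dx = 1;  ∫_0^1 -2*x^2 dx = -2/3;  ∫_0^1 2*x dx = 1;
  ∫_0^1 -1 dx = -1.
Sum: 1 − 2/3 + 1 − 1 = 1/3.
So LHS = 1/3.
∫_0^1 v(x) φ(x) dx = ∫_0^1 (12*x^3 - 12*x^2) dx. Term by term:
  ∫_0^1 12*x^3 dx = 3;  ∫_0^1 -12*x^2 dx = -4.
Sum: 3 − 4 = -1.
So RHS = -∫_0^1 v(x) φ(x) dx = 1.
LHS − RHS = -2/3 ≠ 0, so the identity fails.
(For a valid weak derivative the identity must hold for EVERY test function, in particular this one. The failure shows v is NOT the weak derivative of u.)
Correct weak derivative would be u'(x) = -4*x.


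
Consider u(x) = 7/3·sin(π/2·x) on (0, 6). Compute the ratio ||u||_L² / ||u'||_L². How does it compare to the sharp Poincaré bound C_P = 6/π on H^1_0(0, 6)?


||u||_L² / ||u'||_L² = 2/π < C_P = 6/π.

u(x) = 7/3·sin(π/2·x), so u'(x) = 7*π*cos(π*x/2)/6.
Writing u(x) = A·sin(kπx/L) with A = 7/3 and k = 3, use ∫_0^L sin²(kπx/L) dx = L/2 and ∫_0^L cos²(kπx/L) dx = L/2.
u² = 49/9·sin²(π/2·x) and (u')² = 49*π^2/36·cos²(π/2·x), and each of sin², cos² integrates to L/2 = 3 over (0, 6).
∫_0^6 u² dx = 49/3, so ||u||_L² = 7*sqrt(3)/3.
∫_0^6 (u')² dx = 49*π^2/12, so ||u'||_L² = 7*sqrt(3)*π/6.
Ratio ||u||_L² / ||u'||_L² = 2/π.
Sharp Poincaré constant on H^1_0(0, 6) is C_P = L/π = 6/π, achieved by sin(π/6·x).
This is the k = 3 harmonic; the ratio L/(kπ) is strictly less than C_P = L/π, consistent with the sharp inequality ||u||_L² ≤ C_P ||u'||_L².


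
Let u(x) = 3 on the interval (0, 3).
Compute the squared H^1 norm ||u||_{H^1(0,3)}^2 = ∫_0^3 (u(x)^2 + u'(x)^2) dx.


||u||_{H^1}^2 = 27

The H^1 norm (squared) on an interval (0, L) is
  ||u||_{H^1}^2 = ∫_0^L u(x)^2 dx + ∫_0^L u'(x)^2 dx.
Compute u'(x) = 0.
Then u(x)^2 = 9 and u'(x)^2 = 0.
Integrate each monomial from 0 to 3 using ∫_0^3 c·x^n dx = c·3^(n+1)/(n+1):
  ∫_0^3 u(x)^2 dx = ∫_0^3 (9) dx. Term by term:
    ∫_0^3 9 dx = 27.
  ∫_0^3 u'(x)^2 dx = ∫_0^3 (0) dx. Term by term:
    ∫_0^3 0 dx = 0.
Adding: ||u||_{H^1}^2 = 27 + 0 = 27.


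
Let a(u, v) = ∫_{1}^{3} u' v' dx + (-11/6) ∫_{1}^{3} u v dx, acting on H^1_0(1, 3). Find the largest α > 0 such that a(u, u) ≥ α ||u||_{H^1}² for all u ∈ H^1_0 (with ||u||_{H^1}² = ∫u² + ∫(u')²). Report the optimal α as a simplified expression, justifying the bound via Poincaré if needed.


α = (-22/3 + π^2)/(4 + π^2)

Coercivity of a(·,·) on H^1_0(1, 3) means a(u, u) ≥ α ||u||_{H^1}² for every u ∈ H^1_0.
The interval has length L = 2, and Poincaré/coercivity depend only on L. Here a(u, u) = ∫(u')² + (-11/6)·∫u².
Here c = -11/6 < 0 with |c| < (π/L)² = π^2/4, so coercivity still holds. The condition a(u,u) ≥ α||u||_{H^1}² reads (1−α)∫(u')² ≥ (α−c)∫u². Any admissible α is ≤ 1 (rapidly oscillating u have ∫u²/∫(u')² → 0), and α = 1 would force 0 ≥ (1−c)∫u², impossible since c < 1; so 1−α > 0. By the sharp Poincaré inequality on H^1_0 of an interval of length L, ∫(u')² ≥ (π/L)²∫u² with equality for the first sine mode sin(π(x−x₀)/L) (x₀ the left endpoint), so the inequality holds for all u iff (1−α)(π/L)² ≥ α − c, i.e. α ≤ ((π/L)² + c)/((π/L)² + 1) = (1 + c(L/π)²)/(1 + (L/π)²). (Direct route, valid since c ≤ 0: Poincaré gives c∫u² ≥ c(L/π)²∫(u')², so a(u,u) ≥ (1 + c(L/π)²)∫(u')², while ||u||_{H^1}² ≤ (1 + (L/π)²)∫(u')²; dividing yields the same α.) With (π/L)² = π^2/4 and c = -11/6, the largest admissible constant is α = ((π/L)² + c)/((π/L)² + 1).
Simplifying, α = (-22/3 + π^2)/(4 + π^2).


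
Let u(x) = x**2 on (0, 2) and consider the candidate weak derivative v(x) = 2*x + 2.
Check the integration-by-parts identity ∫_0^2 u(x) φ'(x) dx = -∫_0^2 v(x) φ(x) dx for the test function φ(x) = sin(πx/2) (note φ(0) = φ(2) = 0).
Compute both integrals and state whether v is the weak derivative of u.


LHS = -8/π, RHS = -16/π. No, v is not the weak derivative of u.

u(x) = x**2, classical derivative u'(x) = 2*x.
φ(x) = sin(πx/2), so φ'(x) = π*cos(π*x/2)/2.
Note φ(0) = φ(2) = 0, so the boundary term u·φ vanishes.
LHS = ∫_0^2 u(x) φ'(x) dx = ∫_0^2 (π*x^2*cos(π*x/2)/2) dx. Term by term:
  ∫_0^2 π*x^2*cos(π*x/2)/2 dx = -8/π.
So LHS = -8/π.
∫_0^2 v(x) φ(x) dx = ∫_0^2 (2*x*sin(π*x/2) + 2*sin(π*x/2)) dx. Term by term:
  ∫_0^2 2*sin(π*x/2) dx = 8/π;  ∫_0^2 2*x*sin(π*x/2) dx = 8/π.
Sum: 8/π + 8/π = 16/π.
So RHS = -∫_0^2 v(x) φ(x) dx = -16/π.
LHS − RHS = 8/π ≠ 0, so the identity fails.
(For a valid weak derivative the identity must hold for EVERY test function, in particular this one. The failure shows v is NOT the weak derivative of u.)
Correct weak derivative would be u'(x) = 2*x.


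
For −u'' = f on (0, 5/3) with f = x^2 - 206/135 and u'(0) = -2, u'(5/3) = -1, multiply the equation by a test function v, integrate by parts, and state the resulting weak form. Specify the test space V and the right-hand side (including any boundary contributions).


V = H^1(0, 5/3) (v unrestricted at boundary; u is determined up to an additive constant); weak form: ∫_0^5/3 u'v' dx = ∫_0^5/3 (x^2 - 206/135) v dx − v(5/3) + 2·v(0) for all v ∈ V.

Multiply both sides by a test function v and integrate from 0 to 5/3:
  ∫_0^5/3 −u''(x) v(x) dx = ∫_0^5/3 f(x) v(x) dx.
Integrate the LHS by parts once:
  ∫_0^5/3 −u'' v dx = −[u'(x) v(x)]_0^5/3 + ∫_0^5/3 u'(x) v'(x) dx.
Thus ∫_0^5/3 u'(x) v'(x) dx = ∫_0^5/3 f(x) v(x) dx + [u'(x) v(x)]_0^5/3.
Choose V so that boundary terms are either known or forced to vanish.
u has inhomogeneous Neumann u'(0) = -2, u'(5/3) = -1. [u' v]_0^5/3 = (-1)·v(5/3) − (-2)·v(0) = − v(5/3) + 2·v(0). Take V = H^1(0, 5/3); boundary term becomes part of RHS.
Weak formulation: find u (satisfying any essential BC) such that ∫_0^5/3 u'(x) v'(x) dx = ∫_0^5/3 f v dx − v(5/3) + 2·v(0) for all v ∈ V (Neumann data are natural BCs: they enter the RHS as boundary terms).
Substituting f(x) = x^2 - 206/135, the right-hand side is ∫_0^5/3 (x^2 - 206/135) v dx − v(5/3) + 2·v(0).
Compatibility check (pure Neumann): taking v ≡ 1 ∈ V gives 0 = ∫_0^5/3 f dx + (-1) − (-2), i.e. ∫_0^5/3 f dx must equal u'(0) − u'(5/3) = -1. Indeed ∫_0^5/3 (x^2 - 206/135) dx = -1, so the data are compatible. The solution is then unique only up to an additive constant (fix it e.g. by requiring ∫_0^5/3 u dx = 0).


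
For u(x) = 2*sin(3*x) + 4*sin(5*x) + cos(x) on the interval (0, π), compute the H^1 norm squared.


||u||_{H^1(0,π)}^2 = 229*π

u'(x) = -sin(x) + 6*cos(3*x) + 20*cos(5*x).
Expand u² and (u')² and integrate term by term on (0, π), using: for integers n ≥ 1, ∫_0^π sin²(nx) dx = ∫_0^π cos²(nx) dx = π/2; for n ≠ n', ∫_0^π sin(nx)sin(n'x) dx = ∫_0^π cos(nx)cos(n'x) dx = 0; and by product-to-sum, ∫_0^π sin(nx)cos(n'x) dx = ½∫_0^π [sin((n+n')x) + sin((n−n')x)] dx, which is 0 when n+n' is even and 2n/(n²−n'²) when n+n' is odd (it need not vanish on (0, π)).
  u² squared terms: (2)²·∫sin(3x)² dx = 4·π/2 = 2*π;  (4)²·∫sin(5x)² dx = 16·π/2 = 8*π;  (1)²·∫cos(x)² dx = 1·π/2 = π/2.
  u² cross terms: 2·(2)·(4)·∫sin(3x)·sin(5x) dx = 16·(0) = 0;  2·(2)·(1)·∫sin(3x)·cos(x) dx = 4·(0) = 0;  2·(4)·(1)·∫sin(5x)·cos(x) dx = 8·(0) = 0.
  So ∫_0^π u² dx = 2*π + 8*π + π/2 + 0 + 0 + 0 = 21*π/2.
  (u')² squared terms: (-1)²·∫sin(x)² dx = 1·π/2 = π/2;  (6)²·∫cos(3x)² dx = 36·π/2 = 18*π;  (20)²·∫cos(5x)² dx = 400·π/2 = 200*π.
  (u')² cross terms: 2·(-1)·(6)·∫sin(x)·cos(3x) dx = -12·(0) = 0;  2·(-1)·(20)·∫sin(x)·cos(5x) dx = -40·(0) = 0;  2·(6)·(20)·∫cos(3x)·cos(5x) dx = 240·(0) = 0.
  So ∫_0^π (u')² dx = π/2 + 18*π + 200*π + 0 + 0 + 0 = 437*π/2.
||u||_{H^1}^2 = (21*π/2) + (437*π/2) = 229*π.


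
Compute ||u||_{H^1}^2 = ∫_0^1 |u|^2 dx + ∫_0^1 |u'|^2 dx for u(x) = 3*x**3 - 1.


||u||_{H^1}^2 = 1189/70

The H^1 norm (squared) on an interval (0, L) is
  ||u||_{H^1}^2 = ∫_0^L u(x)^2 dx + ∫_0^L u'(x)^2 dx.
Compute u'(x) = 9*x**2.
Then u(x)^2 = 9*x**6 - 6*x**3 + 1 and u'(x)^2 = 81*x**4.
Integrate each monomial from 0 to 1 using ∫_0^1 c·x^n dx = c·1^(n+1)/(n+1):
  ∫_0^1 u(x)^2 dx = ∫_0^1 (9*x^6 - 6*x^3 + 1) dx. Term by term:
    ∫_0^1 9*x^6 dx = 9/7;  ∫_0^1 -6*x^3 dx = -3/2;  ∫_0^1 1 dx = 1.
  Sum: 9/7 − 3/2 + 1 = 11/14.
  ∫_0^1 u'(x)^2 dx = ∫_0^1 (81*x^4) dx. Term by term:
    ∫_0^1 81*x^4 dx = 81/5.
Adding: ||u||_{H^1}^2 = 11/14 + 81/5 = 1189/70.


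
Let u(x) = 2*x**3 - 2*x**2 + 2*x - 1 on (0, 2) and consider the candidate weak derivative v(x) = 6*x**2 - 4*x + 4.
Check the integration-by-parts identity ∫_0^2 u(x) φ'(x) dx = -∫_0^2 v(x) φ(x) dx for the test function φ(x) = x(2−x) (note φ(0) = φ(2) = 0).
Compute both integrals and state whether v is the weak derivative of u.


LHS = -104/15, RHS = -48/5. No, v is not the weak derivative of u.

u(x) = 2*x**3 - 2*x**2 + 2*x - 1, classical derivative u'(x) = 6*x**2 - 4*x + 2.
φ(x) = x(2−x), so φ'(x) = 2 - 2*x.
Note φ(0) = φ(2) = 0, so the boundary term u·φ vanishes.
LHS = ∫_0^2 u(x) φ'(x) dx = ∫_0^2 (-4*x^4 + 8*x^3 - 8*x^2 + 6*x - 2) dx. Term by term:
  ∫_0^2 -4*x^4 dx = -128/5;  ∫_0^2 8*x^3 dx = 32;  ∫_0^2 -8*x^2 dx = -64/3;
  ∫_0^2 6*x dx = 12;  ∫_0^2 -2 dx = -4.
Sum: -128/5 + 32 − 64/3 + 12 − 4 = -104/15.
So LHS = -104/15.
∫_0^2 v(x) φ(x) dx = ∫_0^2 (-6*x^4 + 16*x^3 - 12*x^2 + 8*x) dx. Term by term:
  ∫_0^2 -6*x^4 dx = -192/5;  ∫_0^2 16*x^3 dx = 64;  ∫_0^2 -12*x^2 dx = -32;
  ∫_0^2 8*x dx = 16.
Sum: -192/5 + 64 − 32 + 16 = 48/5.
So RHS = -∫_0^2 v(x) φ(x) dx = -48/5.
LHS − RHS = 8/3 ≠ 0, so the identity fails.
(For a valid weak derivative the identity must hold for EVERY test function, in particular this one. The failure shows v is NOT the weak derivative of u.)
Correct weak derivative would be u'(x) = 6*x**2 - 4*x + 2.


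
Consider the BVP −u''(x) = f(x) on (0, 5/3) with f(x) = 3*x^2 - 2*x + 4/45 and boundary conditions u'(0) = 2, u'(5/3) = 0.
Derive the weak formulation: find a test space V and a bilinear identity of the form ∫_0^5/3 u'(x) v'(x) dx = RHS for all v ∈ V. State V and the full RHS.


V = H^1(0, 5/3) (v unrestricted at boundary; u is determined up to an additive constant); weak form: ∫_0^5/3 u'v' dx = ∫_0^5/3 (3*x^2 - 2*x + 4/45) v dx − 2·v(0) for all v ∈ V.

Multiply both sides by a test function v and integrate from 0 to 5/3:
  ∫_0^5/3 −u''(x) v(x) dx = ∫_0^5/3 f(x) v(x) dx.
Integrate the LHS by parts once:
  ∫_0^5/3 −u'' v dx = −[u'(x) v(x)]_0^5/3 + ∫_0^5/3 u'(x) v'(x) dx.
Thus ∫_0^5/3 u'(x) v'(x) dx = ∫_0^5/3 f(x) v(x) dx + [u'(x) v(x)]_0^5/3.
Choose V so that boundary terms are either known or forced to vanish.
u has inhomogeneous Neumann u'(0) = 2, u'(5/3) = 0. [u' v]_0^5/3 = (0)·v(5/3) − (2)·v(0) = − 2·v(0). Take V = H^1(0, 5/3); boundary term becomes part of RHS.
Weak formulation: find u (satisfying any essential BC) such that ∫_0^5/3 u'(x) v'(x) dx = ∫_0^5/3 f v dx − 2·v(0) for all v ∈ V (Neumann data are natural BCs: they enter the RHS as boundary terms).
Substituting f(x) = 3*x^2 - 2*x + 4/45, the right-hand side is ∫_0^5/3 (3*x^2 - 2*x + 4/45) v dx − 2·v(0).
Compatibility check (pure Neumann): taking v ≡ 1 ∈ V gives 0 = ∫_0^5/3 f dx + (0) − (2), i.e. ∫_0^5/3 f dx must equal u'(0) − u'(5/3) = 2. Indeed ∫_0^5/3 (3*x^2 - 2*x + 4/45) dx = 2, so the data are compatible. The solution is then unique only up to an additive constant (fix it e.g. by requiring ∫_0^5/3 u dx = 0).


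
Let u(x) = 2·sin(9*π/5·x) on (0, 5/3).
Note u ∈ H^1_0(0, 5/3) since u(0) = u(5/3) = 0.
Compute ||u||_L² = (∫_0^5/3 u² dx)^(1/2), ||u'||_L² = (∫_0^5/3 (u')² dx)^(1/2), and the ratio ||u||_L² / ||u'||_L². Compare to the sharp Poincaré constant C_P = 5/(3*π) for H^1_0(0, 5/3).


||u||_L² / ||u'||_L² = 5/(9*π) < C_P = 5/(3*π).

u(x) = 2·sin(9*π/5·x), so u'(x) = 18*π*cos(9*π*x/5)/5.
Writing u(x) = A·sin(kπx/L) with A = 2 and k = 3, use ∫_0^L sin²(kπx/L) dx = L/2 and ∫_0^L cos²(kπx/L) dx = L/2.
u² = 4·sin²(9*π/5·x) and (u')² = 324*π^2/25·cos²(9*π/5·x), and each of sin², cos² integrates to L/2 = 5/6 over (0, 5/3).
∫_0^5/3 u² dx = 10/3, so ||u||_L² = sqrt(30)/3.
∫_0^5/3 (u')² dx = 54*π^2/5, so ||u'||_L² = 3*sqrt(30)*π/5.
Ratio ||u||_L² / ||u'||_L² = 5/(9*π).
Sharp Poincaré constant on H^1_0(0, 5/3) is C_P = L/π = 5/(3*π), achieved by sin(3*π/5·x).
This is the k = 3 harmonic; the ratio L/(kπ) is strictly less than C_P = L/π, consistent with the sharp inequality ||u||_L² ≤ C_P ||u'||_L².


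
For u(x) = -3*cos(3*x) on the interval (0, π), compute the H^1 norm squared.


||u||_{H^1(0,π)}^2 = 45*π

u'(x) = 9*sin(3*x).
Expand u² and (u')² and integrate term by term on (0, π), using: for integers n ≥ 1, ∫_0^π sin²(nx) dx = ∫_0^π cos²(nx) dx = π/2; for n ≠ n', ∫_0^π sin(nx)sin(n'x) dx = ∫_0^π cos(nx)cos(n'x) dx = 0; and by product-to-sum, ∫_0^π sin(nx)cos(n'x) dx = ½∫_0^π [sin((n+n')x) + sin((n−n')x)] dx, which is 0 when n+n' is even and 2n/(n²−n'²) when n+n' is odd (it need not vanish on (0, π)).
  u² squared terms: (-3)²·∫cos(3x)² dx = 9·π/2 = 9*π/2.
  So ∫_0^π u² dx = 9*π/2.
  (u')² squared terms: (9)²·∫sin(3x)² dx = 81·π/2 = 81*π/2.
  So ∫_0^π (u')² dx = 81*π/2.
||u||_{H^1}^2 = (9*π/2) + (81*π/2) = 45*π.


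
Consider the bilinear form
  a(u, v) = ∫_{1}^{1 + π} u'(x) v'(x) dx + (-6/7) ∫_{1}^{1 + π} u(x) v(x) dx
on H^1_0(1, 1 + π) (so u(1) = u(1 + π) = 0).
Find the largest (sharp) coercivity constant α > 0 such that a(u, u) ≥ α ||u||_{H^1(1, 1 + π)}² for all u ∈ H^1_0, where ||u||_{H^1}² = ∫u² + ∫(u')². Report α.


α = 1/14

Coercivity of a(·,·) on H^1_0(1, 1 + π) means a(u, u) ≥ α ||u||_{H^1}² for every u ∈ H^1_0.
The interval has length L = π, and Poincaré/coercivity depend only on L. Here a(u, u) = ∫(u')² + (-6/7)·∫u².
Here c = -6/7 < 0 with |c| < (π/L)² = 1, so coercivity still holds. The condition a(u,u) ≥ α||u||_{H^1}² reads (1−α)∫(u')² ≥ (α−c)∫u². Any admissible α is ≤ 1 (rapidly oscillating u have ∫u²/∫(u')² → 0), and α = 1 would force 0 ≥ (1−c)∫u², impossible since c < 1; so 1−α > 0. By the sharp Poincaré inequality on H^1_0 of an interval of length L, ∫(u')² ≥ (π/L)²∫u² with equality for the first sine mode sin(π(x−x₀)/L) (x₀ the left endpoint), so the inequality holds for all u iff (1−α)(π/L)² ≥ α − c, i.e. α ≤ ((π/L)² + c)/((π/L)² + 1) = (1 + c(L/π)²)/(1 + (L/π)²). (Direct route, valid since c ≤ 0: Poincaré gives c∫u² ≥ c(L/π)²∫(u')², so a(u,u) ≥ (1 + c(L/π)²)∫(u')², while ||u||_{H^1}² ≤ (1 + (L/π)²)∫(u')²; dividing yields the same α.) With (π/L)² = 1 and c = -6/7, the largest admissible constant is α = ((π/L)² + c)/((π/L)² + 1).
Simplifying, α = 1/14.


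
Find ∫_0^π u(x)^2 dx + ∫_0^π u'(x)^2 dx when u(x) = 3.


||u||_{H^1(0,π)}^2 = 9*π

u'(x) = 0.
Expand u² and (u')² and integrate term by term on (0, π), using: for integers n ≥ 1, ∫_0^π sin²(nx) dx = ∫_0^π cos²(nx) dx = π/2; for n ≠ n', ∫_0^π sin(nx)sin(n'x) dx = ∫_0^π cos(nx)cos(n'x) dx = 0; and by product-to-sum, ∫_0^π sin(nx)cos(n'x) dx = ½∫_0^π [sin((n+n')x) + sin((n−n')x)] dx, which is 0 when n+n' is even and 2n/(n²−n'²) when n+n' is odd (it need not vanish on (0, π)). For the constant mode: ∫_0^π 1 dx = π, ∫_0^π cos(nx) dx = 0, ∫_0^π sin(nx) dx = (1−(−1)^n)/n.
  u² squared terms: (3)²·∫1 dx = 9·π = 9*π.
  So ∫_0^π u² dx = 9*π.
  u' ≡ 0, so ∫_0^π (u')² dx = 0.
||u||_{H^1}^2 = (9*π) + (0) = 9*π.


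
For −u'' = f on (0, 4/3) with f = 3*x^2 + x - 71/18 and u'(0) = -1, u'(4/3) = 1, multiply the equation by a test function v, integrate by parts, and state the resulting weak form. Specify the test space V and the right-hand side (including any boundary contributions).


V = H^1(0, 4/3) (v unrestricted at boundary; u is determined up to an additive constant); weak form: ∫_0^4/3 u'v' dx = ∫_0^4/3 (3*x^2 + x - 71/18) v dx + v(4/3) + v(0) for all v ∈ V.

Multiply both sides by a test function v and integrate from 0 to 4/3:
  ∫_0^4/3 −u''(x) v(x) dx = ∫_0^4/3 f(x) v(x) dx.
Integrate the LHS by parts once:
  ∫_0^4/3 −u'' v dx = −[u'(x) v(x)]_0^4/3 + ∫_0^4/3 u'(x) v'(x) dx.
Thus ∫_0^4/3 u'(x) v'(x) dx = ∫_0^4/3 f(x) v(x) dx + [u'(x) v(x)]_0^4/3.
Choose V so that boundary terms are either known or forced to vanish.
u has inhomogeneous Neumann u'(0) = -1, u'(4/3) = 1. [u' v]_0^4/3 = (1)·v(4/3) − (-1)·v(0) = v(4/3) + v(0). Take V = H^1(0, 4/3); boundary term becomes part of RHS.
Weak formulation: find u (satisfying any essential BC) such that ∫_0^4/3 u'(x) v'(x) dx = ∫_0^4/3 f v dx + v(4/3) + v(0) for all v ∈ V (Neumann data are natural BCs: they enter the RHS as boundary terms).
Substituting f(x) = 3*x^2 + x - 71/18, the right-hand side is ∫_0^4/3 (3*x^2 + x - 71/18) v dx + v(4/3) + v(0).
Compatibility check (pure Neumann): taking v ≡ 1 ∈ V gives 0 = ∫_0^4/3 f dx + (1) − (-1), i.e. ∫_0^4/3 f dx must equal u'(0) − u'(4/3) = -2. Indeed ∫_0^4/3 (3*x^2 + x - 71/18) dx = -2, so the data are compatible. The solution is then unique only up to an additive constant (fix it e.g. by requiring ∫_0^4/3 u dx = 0).


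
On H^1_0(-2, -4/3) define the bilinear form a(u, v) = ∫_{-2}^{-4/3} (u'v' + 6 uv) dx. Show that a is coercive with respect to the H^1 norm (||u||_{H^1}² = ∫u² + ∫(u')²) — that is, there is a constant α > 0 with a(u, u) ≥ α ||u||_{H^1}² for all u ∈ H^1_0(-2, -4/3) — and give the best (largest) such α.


α = 1

Coercivity of a(·,·) on H^1_0(-2, -4/3) means a(u, u) ≥ α ||u||_{H^1}² for every u ∈ H^1_0.
The interval has length L = 2/3, and Poincaré/coercivity depend only on L. Here a(u, u) = ∫(u')² + (6)·∫u².
Here c = 6 ≥ 1, so a(u,u) = ∫(u')² + c∫u² ≥ ∫(u')² + ∫u² = ||u||_{H^1}², i.e. α = 1 works. No larger α is possible: a(u,u) ≥ α||u||_{H^1}² means (1−α)∫(u')² ≥ (α−c)∫u², and for the modes u_n = sin(nπ(x−x₀)/L) (x₀ the left endpoint) one has ∫u_n²/∫(u_n')² = (L/(nπ))² → 0, so a(u_n,u_n)/||u_n||_{H^1}² → 1. Hence the optimal constant is α = 1.
Therefore α = 1.


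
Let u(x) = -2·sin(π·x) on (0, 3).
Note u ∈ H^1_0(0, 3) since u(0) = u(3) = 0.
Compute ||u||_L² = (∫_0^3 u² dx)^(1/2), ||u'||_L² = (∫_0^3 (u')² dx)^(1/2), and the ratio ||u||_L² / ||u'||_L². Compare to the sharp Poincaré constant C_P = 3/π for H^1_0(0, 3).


||u||_L² / ||u'||_L² = 1/π < C_P = 3/π.

u(x) = -2·sin(π·x), so u'(x) = -2*π*cos(π*x).
Writing u(x) = A·sin(kπx/L) with A = -2 and k = 3, use ∫_0^L sin²(kπx/L) dx = L/2 and ∫_0^L cos²(kπx/L) dx = L/2.
u² = 4·sin²(π·x) and (u')² = 4*π^2·cos²(π·x), and each of sin², cos² integrates to L/2 = 3/2 over (0, 3).
∫_0^3 u² dx = 6, so ||u||_L² = sqrt(6).
∫_0^3 (u')² dx = 6*π^2, so ||u'||_L² = sqrt(6)*π.
Ratio ||u||_L² / ||u'||_L² = 1/π.
Sharp Poincaré constant on H^1_0(0, 3) is C_P = L/π = 3/π, achieved by sin(π/3·x).
This is the k = 3 harmonic; the ratio L/(kπ) is strictly less than C_P = L/π, consistent with the sharp inequality ||u||_L² ≤ C_P ||u'||_L².


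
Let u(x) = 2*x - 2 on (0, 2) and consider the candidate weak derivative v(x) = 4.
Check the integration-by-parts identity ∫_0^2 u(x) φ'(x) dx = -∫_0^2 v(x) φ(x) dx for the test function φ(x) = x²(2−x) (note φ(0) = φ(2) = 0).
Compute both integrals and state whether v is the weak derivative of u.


LHS = -8/3, RHS = -16/3. No, v is not the weak derivative of u.

u(x) = 2*x - 2, classical derivative u'(x) = 2.
φ(x) = x²(2−x), so φ'(x) = x*(4 - 3*x).
Note φ(0) = φ(2) = 0, so the boundary term u·φ vanishes.
LHS = ∫_0^2 u(x) φ'(x) dx = ∫_0^2 (-6*x^3 + 14*x^2 - 8*x) dx. Term by term:
  ∫_0^2 -6*x^3 dx = -24;  ∫_0^2 14*x^2 dx = 112/3;  ∫_0^2 -8*x dx = -16.
Sum: -24 + 112/3 − 16 = -8/3.
So LHS = -8/3.
∫_0^2 v(x) φ(x) dx = ∫_0^2 (-4*x^3 + 8*x^2) dx. Term by term:
  ∫_0^2 -4*x^3 dx = -16;  ∫_0^2 8*x^2 dx = 64/3.
Sum: -16 + 64/3 = 16/3.
So RHS = -∫_0^2 v(x) φ(x) dx = -16/3.
LHS − RHS = 8/3 ≠ 0, so the identity fails.
(For a valid weak derivative the identity must hold for EVERY test function, in particular this one. The failure shows v is NOT the weak derivative of u.)
Correct weak derivative would be u'(x) = 2.


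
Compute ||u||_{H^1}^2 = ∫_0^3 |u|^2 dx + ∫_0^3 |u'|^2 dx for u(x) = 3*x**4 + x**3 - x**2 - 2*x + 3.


||u||_{H^1}^2 = 10196259/140

The H^1 norm (squared) on an interval (0, L) is
  ||u||_{H^1}^2 = ∫_0^L u(x)^2 dx + ∫_0^L u'(x)^2 dx.
Compute u'(x) = 12*x**3 + 3*x**2 - 2*x - 2.
Then u(x)^2 = 9*x**8 + 6*x**7 - 5*x**6 - 14*x**5 + 15*x**4 + 10*x**3 - 2*x**2 - 12*x + 9 and u'(x)^2 = 144*x**6 + 72*x**5 - 39*x**4 - 60*x**3 - 8*x**2 + 8*x + 4.
Integrate each monomial from 0 to 3 using ∫_0^3 c·x^n dx = c·3^(n+1)/(n+1):
  ∫_0^3 u(x)^2 dx = ∫_0^3 (9*x^8 + 6*x^7 - 5*x^6 - 14*x^5 + 15*x^4 + 10*x^3 - 2*x^2 - 12*x + 9) dx. Term by term:
    ∫_0^3 9*x^8 dx = 19683;  ∫_0^3 6*x^7 dx = 19683/4;  ∫_0^3 -5*x^6 dx = -10935/7;
    ∫_0^3 -14*x^5 dx = -1701;  ∫_0^3 15*x^4 dx = 729;  ∫_0^3 10*x^3 dx = 405/2;
    ∫_0^3 -2*x^2 dx = -18;  ∫_0^3 -12*x dx = -54;  ∫_0^3 9 dx = 27.
  Sum: 19683 + 19683/4 − 10935/7 − 1701 + 729 + 405/2 − 18 − 54 + 27 = 622359/28.
  ∫_0^3 u'(x)^2 dx = ∫_0^3 (144*x^6 + 72*x^5 - 39*x^4 - 60*x^3 - 8*x^2 + 8*x + 4) dx. Term by term:
    ∫_0^3 144*x^6 dx = 314928/7;  ∫_0^3 72*x^5 dx = 8748;  ∫_0^3 -39*x^4 dx = -9477/5;
    ∫_0^3 -60*x^3 dx = -1215;  ∫_0^3 -8*x^2 dx = -72;  ∫_0^3 8*x dx = 36;
    ∫_0^3 4 dx = 12.
  Sum: 314928/7 + 8748 − 9477/5 − 1215 − 72 + 36 + 12 = 1771116/35.
Adding: ||u||_{H^1}^2 = 622359/28 + 1771116/35 = 10196259/140.


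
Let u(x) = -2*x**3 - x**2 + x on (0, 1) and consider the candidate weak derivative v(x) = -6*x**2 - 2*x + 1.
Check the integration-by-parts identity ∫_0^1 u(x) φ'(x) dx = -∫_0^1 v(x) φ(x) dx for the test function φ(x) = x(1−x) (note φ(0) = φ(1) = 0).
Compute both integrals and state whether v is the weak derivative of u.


LHS = 3/10, RHS = 3/10. Yes, v = u' weakly.

u(x) = -2*x**3 - x**2 + x, classical derivative u'(x) = -6*x**2 - 2*x + 1.
φ(x) = x(1−x), so φ'(x) = 1 - 2*x.
Note φ(0) = φ(1) = 0, so the boundary term u·φ vanishes.
LHS = ∫_0^1 u(x) φ'(x) dx = ∫_0^1 (4*x^4 - 3*x^2 + x) dx. Term by term:
  ∫_0^1 4*x^4 dx = 4/5;  ∫_0^1 -3*x^2 dx = -1;  ∫_0^1 x dx = 1/2.
Sum: 4/5 − 1 + 1/2 = 3/10.
So LHS = 3/10.
∫_0^1 v(x) φ(x) dx = ∫_0^1 (6*x^4 - 4*x^3 - 3*x^2 + x) dx. Term by term:
  ∫_0^1 6*x^4 dx = 6/5;  ∫_0^1 -4*x^3 dx = -1;  ∫_0^1 -3*x^2 dx = -1;
  ∫_0^1 x dx = 1/2.
Sum: 6/5 − 1 − 1 + 1/2 = -3/10.
So RHS = -∫_0^1 v(x) φ(x) dx = 3/10.
LHS = RHS, so the identity holds for this test φ.
Moreover u is smooth here and v(x) = u'(x) = -6*x**2 - 2*x + 1 pointwise, so the identity holds for every test function. Hence v is the weak derivative of u.
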